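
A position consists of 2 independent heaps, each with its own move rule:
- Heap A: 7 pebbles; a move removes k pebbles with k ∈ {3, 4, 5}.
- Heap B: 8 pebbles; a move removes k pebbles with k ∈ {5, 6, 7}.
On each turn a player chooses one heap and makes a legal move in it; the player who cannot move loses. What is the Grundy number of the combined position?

Grundy values for heap A (subtraction set {3, 4, 5}):
k:     0  1  2  3  4  5  6  7
g(k):  0  0  0  1  1  1  2  2
So g(7) = 2.
Build the Grundy sequence for heap B with g(k) = mex{g(k−s) : s ∈ {5, 6, 7}, s ≤ k}:
k:     0  1  2  3  4  5  6  7  8
g(k):  0  0  0  0  0  1  1  1  1
So g(8) = 1.
The value of a disjunctive sum is the nim-sum of the parts.
Combined value = 2 ⊕ 1 = 3.

3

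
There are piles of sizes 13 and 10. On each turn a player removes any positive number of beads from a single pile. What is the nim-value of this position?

Write each in binary and XOR column by column:
  1101  (13)
  1010  (10)
  ----
  0111  (7)

7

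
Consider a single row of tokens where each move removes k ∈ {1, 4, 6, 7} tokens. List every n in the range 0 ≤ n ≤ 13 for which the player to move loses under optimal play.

0, 2, 5, 10, 13

Compute g(0), g(1), … for moves {1, 4, 6, 7}:
g(0) = mex{} = 0
g(1) = mex{0} = 1
g(2) = mex{1} = 0
g(3) = mex{0} = 1
g(4) = mex{0,1} = 2
g(5) = mex{1,2} = 0
g(6) = mex{0} = 1
g(7) = mex{0,1} = 2
g(8) = mex{0,1,2} = 3
g(9) = mex{0,1,3} = 2
g(10) = mex{1,2} = 0
g(11) = mex{0,2} = 1
g(12) = mex{0,1,3} = 2
g(13) = mex{1,2} = 0
The P-positions (g = 0) in 0..13 are 0, 2, 5, 10, 13.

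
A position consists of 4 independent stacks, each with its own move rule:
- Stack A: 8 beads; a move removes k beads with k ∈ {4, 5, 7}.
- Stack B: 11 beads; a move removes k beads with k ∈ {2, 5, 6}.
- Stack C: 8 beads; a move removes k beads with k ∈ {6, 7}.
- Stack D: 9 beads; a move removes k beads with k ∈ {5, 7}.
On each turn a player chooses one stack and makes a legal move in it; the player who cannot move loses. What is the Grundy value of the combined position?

2

Build the Grundy sequence for stack A with g(k) = mex{g(k−s) : s ∈ {4, 5, 7}, s ≤ k}:
k:     0  1  2  3  4  5  6  7  8
g(k):  0  0  0  0  1  1  1  1  2
So g(8) = 2.
For stack B, compute g(0), g(1), … with moves {2, 5, 6}:
k:     0  1  2  3  4  5  6  7  8  9 10 11
g(k):  0  0  1  1  0  2  1  3  0  2  1  0
So g(11) = 0.
Build the Grundy sequence for stack C with g(k) = mex{g(k−s) : s ∈ {6, 7}, s ≤ k}:
k:     0  1  2  3  4  5  6  7  8
g(k):  0  0  0  0  0  0  1  1  1
So g(8) = 1.
For stack D, compute g(0), g(1), … with moves {5, 7}:
g(0) = mex{} = 0
g(1) = mex{} = 0
g(2) = mex{} = 0
g(3) = mex{} = 0
g(4) = mex{} = 0
g(5) = mex{0} = 1
g(6) = mex{0} = 1
g(7) = mex{0} = 1
g(8) = mex{0} = 1
g(9) = mex{0} = 1
So g(9) = 1.
The value of a disjunctive sum is the nim-sum of the parts.
Combined value = 2 XOR 0 XOR 1 XOR 1 = 2.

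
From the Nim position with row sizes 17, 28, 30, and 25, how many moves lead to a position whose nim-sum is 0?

3

Compute the nim-sum pairwise:
17 ^ 28 = 13
13 ^ 30 = 19
19 ^ 25 = 10
The overall nim-sum is X = 10. A row of size p has a winning move iff p XOR X < p (reduce it to p XOR X).
  17: 17 XOR 10 = 27 ≥ 17 — no move.
  28: 28 XOR 10 = 22 < 28 — winning move (to 22).
  30: 30 XOR 10 = 20 < 30 — winning move (to 20).
  25: 25 XOR 10 = 19 < 25 — winning move (to 19).
That gives 3 winning moves.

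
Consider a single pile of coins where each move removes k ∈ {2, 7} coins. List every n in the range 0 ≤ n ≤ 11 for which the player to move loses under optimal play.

0, 1, 4, 5, 9, 10

Grundy values for subtraction set {2, 7}:
k:     0  1  2  3  4  5  6  7  8  9 10 11
g(k):  0  0  1  1  0  0  1  1  2  0  0  1
The P-positions (g = 0) in 0..11 are 0, 1, 4, 5, 9, 10.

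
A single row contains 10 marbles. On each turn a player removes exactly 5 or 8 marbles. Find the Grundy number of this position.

2

Build the Grundy sequence with g(k) = mex{g(k−s) : s ∈ {5, 8}, s ≤ k}:
g(0) = mex{} = 0
g(1) = mex{} = 0
g(2) = mex{} = 0
g(3) = mex{} = 0
g(4) = mex{} = 0
g(5) = mex{0} = 1
g(6) = mex{0} = 1
g(7) = mex{0} = 1
g(8) = mex{0} = 1
g(9) = mex{0} = 1
g(10) = mex{0,1} = 2
So g(10) = 2.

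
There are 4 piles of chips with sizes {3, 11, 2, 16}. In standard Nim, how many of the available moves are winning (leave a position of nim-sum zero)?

Nim-sum: 3 XOR 11 XOR 2 XOR 16 = 26.
The overall nim-sum is X = 26. A pile of size p has a winning move iff p XOR X < p (reduce it to p XOR X).
  3: 3 XOR 26 = 25 ≥ 3 — no move.
  11: 11 XOR 26 = 17 ≥ 11 — no move.
  2: 2 XOR 26 = 24 ≥ 2 — no move.
  16: 16 XOR 26 = 10 < 16 — winning move (to 10).
That gives 1 winning move.

1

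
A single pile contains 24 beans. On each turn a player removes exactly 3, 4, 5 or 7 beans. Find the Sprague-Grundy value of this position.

1

Grundy values for subtraction set {3, 4, 5, 7}:
k:     0  1  2  3  4  5  6  7  8  9 10 11 12 13 14 15 16 17 18 19 20 21 22 23 24
g(k):  0  0  0  1  1  1  2  2  2  3  0  0  0  1  1  1  2  2  2  3  0  0  0  1  1
So g(24) = 1.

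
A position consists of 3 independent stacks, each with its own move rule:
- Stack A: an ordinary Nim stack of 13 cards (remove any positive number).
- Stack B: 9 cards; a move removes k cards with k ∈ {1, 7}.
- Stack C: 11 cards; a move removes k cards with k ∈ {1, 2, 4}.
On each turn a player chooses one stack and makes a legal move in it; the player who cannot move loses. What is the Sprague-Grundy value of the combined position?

Stack A is a plain Nim stack of size 13, so its Grundy value is 13.
For stack B, compute g(0), g(1), … with moves {1, 7}:
g(0) = mex{} = 0
g(1) = mex{0} = 1
g(2) = mex{1} = 0
g(3) = mex{0} = 1
g(4) = mex{1} = 0
g(5) = mex{0} = 1
g(6) = mex{1} = 0
g(7) = mex{0} = 1
g(8) = mex{1} = 0
g(9) = mex{0} = 1
So g(9) = 1.
Build the Grundy sequence for stack C with g(k) = mex{g(k−s) : s ∈ {1, 2, 4}, s ≤ k}:
g(0) = mex{} = 0
g(1) = mex{0} = 1
g(2) = mex{0,1} = 2
g(3) = mex{1,2} = 0
g(4) = mex{0,2} = 1
g(5) = mex{0,1} = 2
g(6) = mex{1,2} = 0
g(7) = mex{0,2} = 1
g(8) = mex{0,1} = 2
g(9) = mex{1,2} = 0
g(10) = mex{0,2} = 1
g(11) = mex{0,1} = 2
So g(11) = 2.
By the Sprague-Grundy theorem, the Grundy value of a sum of independent games is the XOR of the component values.
Combined value = 13 XOR 1 XOR 2 = 14.

14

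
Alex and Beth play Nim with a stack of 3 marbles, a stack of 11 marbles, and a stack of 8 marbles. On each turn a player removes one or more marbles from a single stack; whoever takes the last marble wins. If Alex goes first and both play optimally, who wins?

Beth wins

Nim-sum: 3 XOR 11 XOR 8 = 0.
The nim-sum is 0, so this is a P-position: the player to move is in a losing position under optimal play; Alex is about to move from it and so loses — Beth wins.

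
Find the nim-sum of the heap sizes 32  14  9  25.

Compute the nim-sum pairwise:
32 ^ 14 = 46
46 ^ 9 = 39
39 ^ 25 = 62

62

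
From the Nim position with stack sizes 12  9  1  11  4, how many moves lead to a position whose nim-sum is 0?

Nim-sum: 12 XOR 9 XOR 1 XOR 11 XOR 4 = 11.
The overall nim-sum is X = 11. A stack of size p has a winning move iff p XOR X < p (reduce it to p XOR X).
  12: 12 XOR 11 = 7 < 12 — winning move (to 7).
  9: 9 XOR 11 = 2 < 9 — winning move (to 2).
  1: 1 XOR 11 = 10 ≥ 1 — no move.
  11: 11 XOR 11 = 0 < 11 — winning move (to 0).
  4: 4 XOR 11 = 15 ≥ 4 — no move.
That gives 3 winning moves.

3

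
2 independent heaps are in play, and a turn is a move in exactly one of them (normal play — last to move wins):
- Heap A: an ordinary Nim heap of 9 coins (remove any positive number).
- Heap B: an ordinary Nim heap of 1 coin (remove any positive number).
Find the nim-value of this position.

8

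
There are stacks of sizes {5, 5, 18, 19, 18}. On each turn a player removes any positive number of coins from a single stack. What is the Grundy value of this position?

19

Nim-sum: 5 ⊕ 5 ⊕ 18 ⊕ 19 ⊕ 18 = 19.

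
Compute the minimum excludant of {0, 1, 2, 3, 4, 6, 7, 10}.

The values 0, 1, 2, 3, 4 are all present; 5 is the first non-negative integer missing from the set.

5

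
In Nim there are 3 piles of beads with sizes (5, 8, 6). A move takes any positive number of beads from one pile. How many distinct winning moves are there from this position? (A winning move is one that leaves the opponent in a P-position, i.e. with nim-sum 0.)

1

Write each in binary and XOR column by column:
  0101  (5)
  1000  (8)
  0110  (6)
  ----
  1011  (11)
The overall nim-sum is X = 11. A pile of size p has a winning move iff p XOR X < p (reduce it to p XOR X).
  5: 5 XOR 11 = 14 ≥ 5 — no move.
  8: 8 XOR 11 = 3 < 8 — winning move (to 3).
  6: 6 XOR 11 = 13 ≥ 6 — no move.
That gives 1 winning move.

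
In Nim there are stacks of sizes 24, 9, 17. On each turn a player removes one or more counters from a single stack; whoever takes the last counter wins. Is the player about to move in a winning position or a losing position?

Compute the nim-sum pairwise:
24 XOR 9 = 17
17 XOR 17 = 0
The nim-sum is 0, so this is a P-position: the player to move is in a losing position under optimal play.

Losing position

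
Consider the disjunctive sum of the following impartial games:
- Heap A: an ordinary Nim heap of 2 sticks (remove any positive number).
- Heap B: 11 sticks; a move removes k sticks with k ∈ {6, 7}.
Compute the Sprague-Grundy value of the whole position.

3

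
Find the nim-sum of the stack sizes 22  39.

Nim-sum: 22 XOR 39 = 49.

49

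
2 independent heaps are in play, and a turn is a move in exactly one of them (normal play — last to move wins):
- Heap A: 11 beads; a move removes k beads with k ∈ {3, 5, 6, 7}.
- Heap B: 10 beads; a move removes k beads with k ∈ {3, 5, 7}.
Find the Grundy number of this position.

0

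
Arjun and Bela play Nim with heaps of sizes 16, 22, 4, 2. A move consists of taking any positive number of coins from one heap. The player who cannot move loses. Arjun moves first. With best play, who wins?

Compute the nim-sum pairwise:
16 ⊕ 22 = 6
6 ⊕ 4 = 2
2 ⊕ 2 = 0
The nim-sum is 0, so this is a P-position: the player to move is in a losing position under optimal play; Arjun is about to move from it and so loses — Bela wins.

Bela wins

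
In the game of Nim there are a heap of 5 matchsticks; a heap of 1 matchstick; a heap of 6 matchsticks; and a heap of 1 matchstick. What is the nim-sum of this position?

3

Nim-sum: 5 ⊕ 1 ⊕ 6 ⊕ 1 = 3.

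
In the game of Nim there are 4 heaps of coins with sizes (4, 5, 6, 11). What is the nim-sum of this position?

12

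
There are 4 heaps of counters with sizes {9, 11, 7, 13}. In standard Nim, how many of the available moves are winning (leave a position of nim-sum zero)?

Bitwise XOR of the heap sizes:
  1001  (9)
  1011  (11)
  0111  (7)
  1101  (13)
  ----
  1000  (8)
The overall nim-sum is X = 8. A heap of size p has a winning move iff p XOR X < p (reduce it to p XOR X).
  9: 9 XOR 8 = 1 < 9 — winning move (to 1).
  11: 11 XOR 8 = 3 < 11 — winning move (to 3).
  7: 7 XOR 8 = 15 ≥ 7 — no move.
  13: 13 XOR 8 = 5 < 13 — winning move (to 5).
That gives 3 winning moves.

3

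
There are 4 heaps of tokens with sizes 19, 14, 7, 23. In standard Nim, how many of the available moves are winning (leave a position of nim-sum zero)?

1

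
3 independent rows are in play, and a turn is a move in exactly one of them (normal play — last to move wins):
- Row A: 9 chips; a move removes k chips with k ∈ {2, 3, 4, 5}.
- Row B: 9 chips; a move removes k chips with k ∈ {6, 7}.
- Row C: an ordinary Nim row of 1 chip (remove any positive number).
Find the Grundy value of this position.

1

Grundy values for row A (subtraction set {2, 3, 4, 5}):
k:     0  1  2  3  4  5  6  7  8  9
g(k):  0  0  1  1  2  2  3  0  0  1
So g(9) = 1.
Build the Grundy sequence for row B with g(k) = mex{g(k−s) : s ∈ {6, 7}, s ≤ k}:
g(0) = mex{} = 0
g(1) = mex{} = 0
g(2) = mex{} = 0
g(3) = mex{} = 0
g(4) = mex{} = 0
g(5) = mex{} = 0
g(6) = mex{0} = 1
g(7) = mex{0} = 1
g(8) = mex{0} = 1
g(9) = mex{0} = 1
So g(9) = 1.
Row C is a plain Nim row of size 1, so its Grundy value is 1.
The value of a disjunctive sum is the nim-sum of the parts.
Combined value = 1 XOR 1 XOR 1 = 1.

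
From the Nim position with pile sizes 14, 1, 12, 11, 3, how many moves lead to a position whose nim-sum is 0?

In binary:
  1110  (14)
  0001  (1)
  1100  (12)
  1011  (11)
  0011  (3)
  ----
  1011  (11)
The overall nim-sum is X = 11. A pile of size p has a winning move iff p XOR X < p (reduce it to p XOR X).
  14: 14 XOR 11 = 5 < 14 — winning move (to 5).
  1: 1 XOR 11 = 10 ≥ 1 — no move.
  12: 12 XOR 11 = 7 < 12 — winning move (to 7).
  11: 11 XOR 11 = 0 < 11 — winning move (to 0).
  3: 3 XOR 11 = 8 ≥ 3 — no move.
That gives 3 winning moves.

3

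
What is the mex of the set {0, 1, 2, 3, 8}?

4

The values 0, 1, 2, 3 are all present; 4 is the first non-negative integer missing from the set.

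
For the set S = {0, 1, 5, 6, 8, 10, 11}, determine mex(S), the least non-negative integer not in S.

2

The values 0, 1 are all present; 2 is the first non-negative integer missing from the set.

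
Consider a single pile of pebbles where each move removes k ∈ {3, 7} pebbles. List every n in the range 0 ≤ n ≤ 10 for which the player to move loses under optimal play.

0, 1, 2, 6, 10

Build the Grundy sequence with g(k) = mex{g(k−s) : s ∈ {3, 7}, s ≤ k}:
g(0) = mex{} = 0
g(1) = mex{} = 0
g(2) = mex{} = 0
g(3) = mex{0} = 1
g(4) = mex{0} = 1
g(5) = mex{0} = 1
g(6) = mex{1} = 0
g(7) = mex{0,1} = 2
g(8) = mex{0,1} = 2
g(9) = mex{0} = 1
g(10) = mex{1,2} = 0
The P-positions (g = 0) in 0..10 are 0, 1, 2, 6, 10.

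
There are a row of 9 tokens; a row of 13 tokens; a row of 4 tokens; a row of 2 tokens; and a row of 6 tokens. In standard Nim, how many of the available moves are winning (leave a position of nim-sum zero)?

3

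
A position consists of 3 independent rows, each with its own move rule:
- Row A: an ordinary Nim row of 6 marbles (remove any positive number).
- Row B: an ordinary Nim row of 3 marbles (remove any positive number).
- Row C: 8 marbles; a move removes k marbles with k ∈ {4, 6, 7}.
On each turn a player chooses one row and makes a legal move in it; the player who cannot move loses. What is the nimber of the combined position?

Row A is a plain Nim row of size 6, so its Grundy value is 6.
Row B is a plain Nim row of size 3, so its Grundy value is 3.
Build the Grundy sequence for row C with g(k) = mex{g(k−s) : s ∈ {4, 6, 7}, s ≤ k}:
k:     0  1  2  3  4  5  6  7  8
g(k):  0  0  0  0  1  1  1  1  2
So g(8) = 2.
The value of a disjunctive sum is the nim-sum of the parts.
Combined value = 6 ⊕ 3 ⊕ 2 = 7.

7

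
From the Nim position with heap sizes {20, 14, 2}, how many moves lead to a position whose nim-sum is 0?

1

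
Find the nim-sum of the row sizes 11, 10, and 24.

Nim-sum: 11 ^ 10 ^ 24 = 25.

25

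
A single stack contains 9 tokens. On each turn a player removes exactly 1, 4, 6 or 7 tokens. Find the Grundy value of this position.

2

Grundy values for subtraction set {1, 4, 6, 7}:
g(0) = mex{} = 0
g(1) = mex{0} = 1
g(2) = mex{1} = 0
g(3) = mex{0} = 1
g(4) = mex{0,1} = 2
g(5) = mex{1,2} = 0
g(6) = mex{0} = 1
g(7) = mex{0,1} = 2
g(8) = mex{0,1,2} = 3
g(9) = mex{0,1,3} = 2
So g(9) = 2.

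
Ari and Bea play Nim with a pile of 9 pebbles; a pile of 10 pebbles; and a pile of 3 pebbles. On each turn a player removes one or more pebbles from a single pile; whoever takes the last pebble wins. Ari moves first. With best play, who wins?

Bea wins

Write each in binary and XOR column by column:
  1001  (9)
  1010  (10)
  0011  (3)
  ----
  0000  (0)
The nim-sum is 0, so this is a P-position: the player to move is in a losing position under optimal play; Ari is about to move from it and so loses — Bea wins.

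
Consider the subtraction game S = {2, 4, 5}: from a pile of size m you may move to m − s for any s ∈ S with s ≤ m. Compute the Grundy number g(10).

Grundy values for subtraction set {2, 4, 5}:
g(0) = mex{} = 0
g(1) = mex{} = 0
g(2) = mex{0} = 1
g(3) = mex{0} = 1
g(4) = mex{0,1} = 2
g(5) = mex{0,1} = 2
g(6) = mex{0,1,2} = 3
g(7) = mex{1,2} = 0
g(8) = mex{1,2,3} = 0
g(9) = mex{0,2} = 1
g(10) = mex{0,2,3} = 1
So g(10) = 1.

1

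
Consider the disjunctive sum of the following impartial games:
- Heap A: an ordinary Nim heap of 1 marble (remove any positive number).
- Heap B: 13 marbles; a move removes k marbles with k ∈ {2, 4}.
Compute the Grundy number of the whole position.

Heap A is a plain Nim heap of size 1, so its Grundy value is 1.
Build the Grundy sequence for heap B with g(k) = mex{g(k−s) : s ∈ {2, 4}, s ≤ k}:
k:     0  1  2  3  4  5  6  7  8  9 10 11 12 13
g(k):  0  0  1  1  2  2  0  0  1  1  2  2  0  0
So g(13) = 0.
The value of a disjunctive sum is the nim-sum of the parts.
Combined value = 1 XOR 0 = 1.

1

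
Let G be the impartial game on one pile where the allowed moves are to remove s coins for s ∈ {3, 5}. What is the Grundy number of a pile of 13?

1

Build the Grundy sequence with g(k) = mex{g(k−s) : s ∈ {3, 5}, s ≤ k}:
g(0) = mex{} = 0
g(1) = mex{} = 0
g(2) = mex{} = 0
g(3) = mex{0} = 1
g(4) = mex{0} = 1
g(5) = mex{0} = 1
g(6) = mex{0,1} = 2
g(7) = mex{0,1} = 2
g(8) = mex{1} = 0
g(9) = mex{1,2} = 0
g(10) = mex{1,2} = 0
g(11) = mex{0,2} = 1
g(12) = mex{0,2} = 1
g(13) = mex{0} = 1
So g(13) = 1.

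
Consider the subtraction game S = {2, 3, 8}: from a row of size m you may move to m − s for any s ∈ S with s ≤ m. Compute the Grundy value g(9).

Compute g(0), g(1), … for moves {2, 3, 8}:
k:     0  1  2  3  4  5  6  7  8  9
g(k):  0  0  1  1  2  0  0  1  1  2
So g(9) = 2.

2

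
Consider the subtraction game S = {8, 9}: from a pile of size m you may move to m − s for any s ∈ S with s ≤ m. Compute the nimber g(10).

1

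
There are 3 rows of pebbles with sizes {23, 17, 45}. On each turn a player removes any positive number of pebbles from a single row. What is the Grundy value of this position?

Compute the nim-sum pairwise:
23 ⊕ 17 = 6
6 ⊕ 45 = 43

43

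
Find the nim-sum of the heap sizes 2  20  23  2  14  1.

12

Compute the nim-sum pairwise:
2 ^ 20 = 22
22 ^ 23 = 1
1 ^ 2 = 3
3 ^ 14 = 13
13 ^ 1 = 12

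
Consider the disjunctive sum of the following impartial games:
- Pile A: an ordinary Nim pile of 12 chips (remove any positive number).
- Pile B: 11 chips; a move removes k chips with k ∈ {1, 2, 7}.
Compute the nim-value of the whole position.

14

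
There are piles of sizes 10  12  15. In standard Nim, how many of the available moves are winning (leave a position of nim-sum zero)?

3

Write each in binary and XOR column by column:
  1010  (10)
  1100  (12)
  1111  (15)
  ----
  1001  (9)
The overall nim-sum is X = 9. A pile of size p has a winning move iff p XOR X < p (reduce it to p XOR X).
  10: 10 XOR 9 = 3 < 10 — winning move (to 3).
  12: 12 XOR 9 = 5 < 12 — winning move (to 5).
  15: 15 XOR 9 = 6 < 15 — winning move (to 6).
That gives 3 winning moves.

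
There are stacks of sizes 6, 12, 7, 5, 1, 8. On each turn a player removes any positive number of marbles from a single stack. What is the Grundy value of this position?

Nim-sum: 6 ⊕ 12 ⊕ 7 ⊕ 5 ⊕ 1 ⊕ 8 = 1.

1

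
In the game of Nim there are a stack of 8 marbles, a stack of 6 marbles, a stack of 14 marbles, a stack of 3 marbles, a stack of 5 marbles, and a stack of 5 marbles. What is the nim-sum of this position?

Nim-sum: 8 ⊕ 6 ⊕ 14 ⊕ 3 ⊕ 5 ⊕ 5 = 3.

3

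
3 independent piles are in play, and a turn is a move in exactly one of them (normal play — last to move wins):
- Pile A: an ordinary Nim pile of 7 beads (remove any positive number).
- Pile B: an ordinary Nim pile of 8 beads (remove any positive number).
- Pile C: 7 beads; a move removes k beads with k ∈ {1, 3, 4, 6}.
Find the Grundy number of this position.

15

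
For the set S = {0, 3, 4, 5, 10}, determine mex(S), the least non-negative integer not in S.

1

0 is in the set but 1 is not, so the mex is 1.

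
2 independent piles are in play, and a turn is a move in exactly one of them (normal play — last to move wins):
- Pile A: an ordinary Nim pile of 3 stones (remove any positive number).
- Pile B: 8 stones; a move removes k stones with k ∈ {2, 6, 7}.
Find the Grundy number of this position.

1

Pile A is a plain Nim pile of size 3, so its Grundy value is 3.
Grundy values for pile B (subtraction set {2, 6, 7}):
k:     0  1  2  3  4  5  6  7  8
g(k):  0  0  1  1  0  0  1  1  2
So g(8) = 2.
The value of a disjunctive sum is the nim-sum of the parts.
Combined value = 3 ⊕ 2 = 1.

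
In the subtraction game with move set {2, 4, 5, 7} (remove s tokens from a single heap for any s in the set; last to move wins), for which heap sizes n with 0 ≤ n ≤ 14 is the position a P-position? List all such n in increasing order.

Grundy values for subtraction set {2, 4, 5, 7}:
g(0) = mex{} = 0
g(1) = mex{} = 0
g(2) = mex{0} = 1
g(3) = mex{0} = 1
g(4) = mex{0,1} = 2
g(5) = mex{0,1} = 2
g(6) = mex{0,1,2} = 3
g(7) = mex{0,1,2} = 3
g(8) = mex{0,1,2,3} = 4
g(9) = mex{1,2,3} = 0
g(10) = mex{1,2,3,4} = 0
g(11) = mex{0,2,3} = 1
g(12) = mex{0,2,3,4} = 1
g(13) = mex{0,1,3,4} = 2
g(14) = mex{0,1,3} = 2
The P-positions (g = 0) in 0..14 are 0, 1, 9, 10.

0, 1, 9, 10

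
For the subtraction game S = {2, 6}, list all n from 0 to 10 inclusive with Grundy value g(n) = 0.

0, 1, 4, 5, 8, 9

Compute g(0), g(1), … for moves {2, 6}:
g(0) = mex{} = 0
g(1) = mex{} = 0
g(2) = mex{0} = 1
g(3) = mex{0} = 1
g(4) = mex{1} = 0
g(5) = mex{1} = 0
g(6) = mex{0} = 1
g(7) = mex{0} = 1
g(8) = mex{1} = 0
g(9) = mex{1} = 0
g(10) = mex{0} = 1
The P-positions (g = 0) in 0..10 are 0, 1, 4, 5, 8, 9.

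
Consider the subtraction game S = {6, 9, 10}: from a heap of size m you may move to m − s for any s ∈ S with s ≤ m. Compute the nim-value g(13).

2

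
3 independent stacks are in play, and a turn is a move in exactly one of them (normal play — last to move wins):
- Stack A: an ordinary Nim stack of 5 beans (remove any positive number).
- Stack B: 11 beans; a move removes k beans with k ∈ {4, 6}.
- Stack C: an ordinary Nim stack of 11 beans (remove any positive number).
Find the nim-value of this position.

14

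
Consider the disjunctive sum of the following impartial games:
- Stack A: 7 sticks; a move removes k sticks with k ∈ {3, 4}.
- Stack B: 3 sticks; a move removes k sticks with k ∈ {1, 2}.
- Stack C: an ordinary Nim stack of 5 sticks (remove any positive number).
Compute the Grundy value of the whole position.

5

For stack A, compute g(0), g(1), … with moves {3, 4}:
k:     0  1  2  3  4  5  6  7
g(k):  0  0  0  1  1  1  2  0
So g(7) = 0.
For stack B, compute g(0), g(1), … with moves {1, 2}:
k:     0  1  2  3
g(k):  0  1  2  0
So g(3) = 0.
Stack C is a plain Nim stack of size 5, so its Grundy value is 5.
The value of a disjunctive sum is the nim-sum of the parts.
Combined value = 0 XOR 0 XOR 5 = 5.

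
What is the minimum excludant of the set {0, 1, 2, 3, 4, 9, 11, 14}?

5

The values 0, 1, 2, 3, 4 are all present; 5 is the first non-negative integer missing from the set.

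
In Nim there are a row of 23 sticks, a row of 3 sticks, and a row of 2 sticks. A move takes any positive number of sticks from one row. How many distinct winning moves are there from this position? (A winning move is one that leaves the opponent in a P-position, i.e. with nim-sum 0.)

1

Nim-sum: 23 XOR 3 XOR 2 = 22.
The overall nim-sum is X = 22. A row of size p has a winning move iff p XOR X < p (reduce it to p XOR X).
  23: 23 XOR 22 = 1 < 23 — winning move (to 1).
  3: 3 XOR 22 = 21 ≥ 3 — no move.
  2: 2 XOR 22 = 20 ≥ 2 — no move.
That gives 1 winning move.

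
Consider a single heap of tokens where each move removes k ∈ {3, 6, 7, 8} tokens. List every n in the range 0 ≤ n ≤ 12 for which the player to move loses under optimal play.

Build the Grundy sequence with g(k) = mex{g(k−s) : s ∈ {3, 6, 7, 8}, s ≤ k}:
g(0) = mex{} = 0
g(1) = mex{} = 0
g(2) = mex{} = 0
g(3) = mex{0} = 1
g(4) = mex{0} = 1
g(5) = mex{0} = 1
g(6) = mex{0,1} = 2
g(7) = mex{0,1} = 2
g(8) = mex{0,1} = 2
g(9) = mex{0,1,2} = 3
g(10) = mex{0,1,2} = 3
g(11) = mex{1,2} = 0
g(12) = mex{1,2,3} = 0
The P-positions (g = 0) in 0..12 are 0, 1, 2, 11, 12.

0, 1, 2, 11, 12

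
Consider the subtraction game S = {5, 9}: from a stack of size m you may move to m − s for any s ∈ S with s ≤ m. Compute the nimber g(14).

Compute g(0), g(1), … for moves {5, 9}:
k:     0  1  2  3  4  5  6  7  8  9 10 11 12 13 14
g(k):  0  0  0  0  0  1  1  1  1  1  2  2  2  2  0
So g(14) = 0.

0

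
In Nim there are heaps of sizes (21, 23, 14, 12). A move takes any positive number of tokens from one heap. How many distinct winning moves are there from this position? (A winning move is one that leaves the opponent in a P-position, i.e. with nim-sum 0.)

0

Nim-sum: 21 XOR 23 XOR 14 XOR 12 = 0.
The nim-sum is already 0, so every move leaves a nonzero nim-sum — there are no winning moves.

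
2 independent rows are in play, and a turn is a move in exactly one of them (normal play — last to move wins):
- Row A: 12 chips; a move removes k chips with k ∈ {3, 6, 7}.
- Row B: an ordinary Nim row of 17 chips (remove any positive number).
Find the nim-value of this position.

17

Build the Grundy sequence for row A with g(k) = mex{g(k−s) : s ∈ {3, 6, 7}, s ≤ k}:
k:     0  1  2  3  4  5  6  7  8  9 10 11 12
g(k):  0  0  0  1  1  1  2  2  2  3  0  0  0
So g(12) = 0.
Row B is a plain Nim row of size 17, so its Grundy value is 17.
The value of a disjunctive sum is the nim-sum of the parts.
Combined value = 0 XOR 17 = 17.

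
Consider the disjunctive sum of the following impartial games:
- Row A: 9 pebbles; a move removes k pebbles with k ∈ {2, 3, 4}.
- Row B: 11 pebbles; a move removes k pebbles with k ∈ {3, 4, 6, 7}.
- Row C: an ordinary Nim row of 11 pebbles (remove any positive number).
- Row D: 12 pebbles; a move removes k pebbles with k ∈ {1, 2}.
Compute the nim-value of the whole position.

10

For row A, compute g(0), g(1), … with moves {2, 3, 4}:
g(0) = mex{} = 0
g(1) = mex{} = 0
g(2) = mex{0} = 1
g(3) = mex{0} = 1
g(4) = mex{0,1} = 2
g(5) = mex{0,1} = 2
g(6) = mex{1,2} = 0
g(7) = mex{1,2} = 0
g(8) = mex{0,2} = 1
g(9) = mex{0,2} = 1
So g(9) = 1.
Build the Grundy sequence for row B with g(k) = mex{g(k−s) : s ∈ {3, 4, 6, 7}, s ≤ k}:
g(0) = mex{} = 0
g(1) = mex{} = 0
g(2) = mex{} = 0
g(3) = mex{0} = 1
g(4) = mex{0} = 1
g(5) = mex{0} = 1
g(6) = mex{0,1} = 2
g(7) = mex{0,1} = 2
g(8) = mex{0,1} = 2
g(9) = mex{0,1,2} = 3
g(10) = mex{1,2} = 0
g(11) = mex{1,2} = 0
So g(11) = 0.
Row C is a plain Nim row of size 11, so its Grundy value is 11.
Build the Grundy sequence for row D with g(k) = mex{g(k−s) : s ∈ {1, 2}, s ≤ k}:
k:     0  1  2  3  4  5  6  7  8  9 10 11 12
g(k):  0  1  2  0  1  2  0  1  2  0  1  2  0
So g(12) = 0.
By the Sprague-Grundy theorem, the Grundy value of a sum of independent games is the XOR of the component values.
Combined value = 1 XOR 0 XOR 11 XOR 0 = 10.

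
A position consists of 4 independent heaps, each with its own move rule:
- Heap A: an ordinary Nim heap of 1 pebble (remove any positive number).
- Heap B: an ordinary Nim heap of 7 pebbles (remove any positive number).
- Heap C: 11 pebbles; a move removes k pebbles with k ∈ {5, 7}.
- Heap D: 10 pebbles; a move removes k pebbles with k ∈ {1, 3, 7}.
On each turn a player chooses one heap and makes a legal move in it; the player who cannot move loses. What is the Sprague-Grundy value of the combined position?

4

Heap A is a plain Nim heap of size 1, so its Grundy value is 1.
Heap B is a plain Nim heap of size 7, so its Grundy value is 7.
Build the Grundy sequence for heap C with g(k) = mex{g(k−s) : s ∈ {5, 7}, s ≤ k}:
k:     0  1  2  3  4  5  6  7  8  9 10 11
g(k):  0  0  0  0  0  1  1  1  1  1  2  2
So g(11) = 2.
Build the Grundy sequence for heap D with g(k) = mex{g(k−s) : s ∈ {1, 3, 7}, s ≤ k}:
k:     0  1  2  3  4  5  6  7  8  9 10
g(k):  0  1  0  1  0  1  0  1  0  1  0
So g(10) = 0.
By the Sprague-Grundy theorem, the Grundy value of a sum of independent games is the XOR of the component values.
Combined value = 1 ⊕ 7 ⊕ 2 ⊕ 0 = 4.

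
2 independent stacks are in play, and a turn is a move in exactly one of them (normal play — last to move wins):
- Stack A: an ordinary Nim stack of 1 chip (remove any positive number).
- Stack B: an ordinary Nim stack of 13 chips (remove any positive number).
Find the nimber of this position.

Stack A is a plain Nim stack of size 1, so its Grundy value is 1.
Stack B is a plain Nim stack of size 13, so its Grundy value is 13.
By the Sprague-Grundy theorem, the Grundy value of a sum of independent games is the XOR of the component values.
Combined value = 1 XOR 13 = 12.

12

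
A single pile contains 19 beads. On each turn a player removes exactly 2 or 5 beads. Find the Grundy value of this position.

2

Build the Grundy sequence with g(k) = mex{g(k−s) : s ∈ {2, 5}, s ≤ k}:
k:     0  1  2  3  4  5  6  7  8  9 10 11 12 13 14 15 16 17 18 19
g(k):  0  0  1  1  0  2  1  0  0  1  1  0  2  1  0  0  1  1  0  2
So g(19) = 2.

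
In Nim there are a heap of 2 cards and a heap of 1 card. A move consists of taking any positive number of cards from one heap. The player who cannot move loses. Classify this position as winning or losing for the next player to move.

Winning position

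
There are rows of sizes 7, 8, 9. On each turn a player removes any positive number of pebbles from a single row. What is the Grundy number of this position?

6

Nim-sum: 7 XOR 8 XOR 9 = 6.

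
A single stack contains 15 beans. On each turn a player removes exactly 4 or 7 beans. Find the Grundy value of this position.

1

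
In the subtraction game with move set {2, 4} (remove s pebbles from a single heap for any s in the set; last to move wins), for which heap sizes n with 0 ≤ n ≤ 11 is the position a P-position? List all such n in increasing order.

0, 1, 6, 7

Build the Grundy sequence with g(k) = mex{g(k−s) : s ∈ {2, 4}, s ≤ k}:
k:     0  1  2  3  4  5  6  7  8  9 10 11
g(k):  0  0  1  1  2  2  0  0  1  1  2  2
The P-positions (g = 0) in 0..11 are 0, 1, 6, 7.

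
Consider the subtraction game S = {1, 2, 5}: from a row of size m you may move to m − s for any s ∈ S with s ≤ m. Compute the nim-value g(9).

Grundy values for subtraction set {1, 2, 5}:
g(0) = mex{} = 0
g(1) = mex{0} = 1
g(2) = mex{0,1} = 2
g(3) = mex{1,2} = 0
g(4) = mex{0,2} = 1
g(5) = mex{0,1} = 2
g(6) = mex{1,2} = 0
g(7) = mex{0,2} = 1
g(8) = mex{0,1} = 2
g(9) = mex{1,2} = 0
So g(9) = 0.

0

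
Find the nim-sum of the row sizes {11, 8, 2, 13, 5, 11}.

Bitwise XOR of the heap sizes:
  1011  (11)
  1000  (8)
  0010  (2)
  1101  (13)
  0101  (5)
  1011  (11)
  ----
  0010  (2)

2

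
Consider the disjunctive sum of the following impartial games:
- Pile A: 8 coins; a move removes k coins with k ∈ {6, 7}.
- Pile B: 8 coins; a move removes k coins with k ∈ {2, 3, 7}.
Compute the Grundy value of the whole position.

Build the Grundy sequence for pile A with g(k) = mex{g(k−s) : s ∈ {6, 7}, s ≤ k}:
k:     0  1  2  3  4  5  6  7  8
g(k):  0  0  0  0  0  0  1  1  1
So g(8) = 1.
Build the Grundy sequence for pile B with g(k) = mex{g(k−s) : s ∈ {2, 3, 7}, s ≤ k}:
g(0) = mex{} = 0
g(1) = mex{} = 0
g(2) = mex{0} = 1
g(3) = mex{0} = 1
g(4) = mex{0,1} = 2
g(5) = mex{1} = 0
g(6) = mex{1,2} = 0
g(7) = mex{0,2} = 1
g(8) = mex{0} = 1
So g(8) = 1.
The value of a disjunctive sum is the nim-sum of the parts.
Combined value = 1 XOR 1 = 0.

0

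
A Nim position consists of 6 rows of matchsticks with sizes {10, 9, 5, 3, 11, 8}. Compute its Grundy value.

6

Nim-sum: 10 ⊕ 9 ⊕ 5 ⊕ 3 ⊕ 11 ⊕ 8 = 6.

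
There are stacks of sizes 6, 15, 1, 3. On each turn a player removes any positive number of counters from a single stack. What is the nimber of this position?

11

In binary:
  0110  (6)
  1111  (15)
  0001  (1)
  0011  (3)
  ----
  1011  (11)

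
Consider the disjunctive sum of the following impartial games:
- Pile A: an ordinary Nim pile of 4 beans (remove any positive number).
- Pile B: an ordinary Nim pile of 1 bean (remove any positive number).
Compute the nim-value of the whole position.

Pile A is a plain Nim pile of size 4, so its Grundy value is 4.
Pile B is a plain Nim pile of size 1, so its Grundy value is 1.
The value of a disjunctive sum is the nim-sum of the parts.
Combined value = 4 ⊕ 1 = 5.

5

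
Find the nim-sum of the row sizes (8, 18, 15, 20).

1

Compute the nim-sum pairwise:
8 XOR 18 = 26
26 XOR 15 = 21
21 XOR 20 = 1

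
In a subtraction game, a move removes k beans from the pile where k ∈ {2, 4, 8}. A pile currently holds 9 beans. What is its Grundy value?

1

Compute g(0), g(1), … for moves {2, 4, 8}:
k:     0  1  2  3  4  5  6  7  8  9
g(k):  0  0  1  1  2  2  0  0  1  1
So g(9) = 1.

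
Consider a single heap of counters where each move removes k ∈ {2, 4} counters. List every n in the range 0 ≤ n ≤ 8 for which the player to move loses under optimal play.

0, 1, 6, 7

Grundy values for subtraction set {2, 4}:
k:     0  1  2  3  4  5  6  7  8
g(k):  0  0  1  1  2  2  0  0  1
The P-positions (g = 0) in 0..8 are 0, 1, 6, 7.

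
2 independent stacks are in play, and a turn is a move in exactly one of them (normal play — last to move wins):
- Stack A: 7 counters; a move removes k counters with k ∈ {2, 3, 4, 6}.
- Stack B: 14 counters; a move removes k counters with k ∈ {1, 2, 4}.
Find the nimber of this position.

Grundy values for stack A (subtraction set {2, 3, 4, 6}):
g(0) = mex{} = 0
g(1) = mex{} = 0
g(2) = mex{0} = 1
g(3) = mex{0} = 1
g(4) = mex{0,1} = 2
g(5) = mex{0,1} = 2
g(6) = mex{0,1,2} = 3
g(7) = mex{0,1,2} = 3
So g(7) = 3.
Build the Grundy sequence for stack B with g(k) = mex{g(k−s) : s ∈ {1, 2, 4}, s ≤ k}:
k:     0  1  2  3  4  5  6  7  8  9 10 11 12 13 14
g(k):  0  1  2  0  1  2  0  1  2  0  1  2  0  1  2
So g(14) = 2.
By the Sprague-Grundy theorem, the Grundy value of a sum of independent games is the XOR of the component values.
Combined value = 3 XOR 2 = 1.

1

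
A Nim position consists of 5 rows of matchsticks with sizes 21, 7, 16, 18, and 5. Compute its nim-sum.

21

Nim-sum: 21 XOR 7 XOR 16 XOR 18 XOR 5 = 21.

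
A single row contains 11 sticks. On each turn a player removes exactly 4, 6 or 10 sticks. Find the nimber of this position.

2

Build the Grundy sequence with g(k) = mex{g(k−s) : s ∈ {4, 6, 10}, s ≤ k}:
k:     0  1  2  3  4  5  6  7  8  9 10 11
g(k):  0  0  0  0  1  1  1  1  2  2  2  2
So g(11) = 2.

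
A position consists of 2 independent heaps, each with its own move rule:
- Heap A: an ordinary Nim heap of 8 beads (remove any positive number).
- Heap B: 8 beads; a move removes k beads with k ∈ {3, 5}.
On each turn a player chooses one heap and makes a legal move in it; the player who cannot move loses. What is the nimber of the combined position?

8

Heap A is a plain Nim heap of size 8, so its Grundy value is 8.
Grundy values for heap B (subtraction set {3, 5}):
k:     0  1  2  3  4  5  6  7  8
g(k):  0  0  0  1  1  1  2  2  0
So g(8) = 0.
By the Sprague-Grundy theorem, the Grundy value of a sum of independent games is the XOR of the component values.
Combined value = 8 ⊕ 0 = 8.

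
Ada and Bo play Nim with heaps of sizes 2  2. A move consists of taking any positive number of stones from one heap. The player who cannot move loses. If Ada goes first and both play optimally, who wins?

Write each in binary and XOR column by column:
  10  (2)
  10  (2)
  --
  00  (0)
The nim-sum is 0, so this is a P-position: the player to move is in a losing position under optimal play; Ada is about to move from it and so loses — Bo wins.

Bo wins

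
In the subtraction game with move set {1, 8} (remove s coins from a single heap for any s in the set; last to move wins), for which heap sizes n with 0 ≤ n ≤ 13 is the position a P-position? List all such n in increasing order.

Grundy values for subtraction set {1, 8}:
g(0) = mex{} = 0
g(1) = mex{0} = 1
g(2) = mex{1} = 0
g(3) = mex{0} = 1
g(4) = mex{1} = 0
g(5) = mex{0} = 1
g(6) = mex{1} = 0
g(7) = mex{0} = 1
g(8) = mex{0,1} = 2
g(9) = mex{1,2} = 0
g(10) = mex{0} = 1
g(11) = mex{1} = 0
g(12) = mex{0} = 1
g(13) = mex{1} = 0
The P-positions (g = 0) in 0..13 are 0, 2, 4, 6, 9, 11, 13.

0, 2, 4, 6, 9, 11, 13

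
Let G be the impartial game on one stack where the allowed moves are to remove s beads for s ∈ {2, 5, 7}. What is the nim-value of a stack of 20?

3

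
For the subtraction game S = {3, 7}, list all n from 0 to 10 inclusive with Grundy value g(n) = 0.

0, 1, 2, 6, 10

Grundy values for subtraction set {3, 7}:
k:     0  1  2  3  4  5  6  7  8  9 10
g(k):  0  0  0  1  1  1  0  2  2  1  0
The P-positions (g = 0) in 0..10 are 0, 1, 2, 6, 10.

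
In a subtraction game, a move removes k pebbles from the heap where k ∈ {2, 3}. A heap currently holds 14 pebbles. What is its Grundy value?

Compute g(0), g(1), … for moves {2, 3}:
k:     0  1  2  3  4  5  6  7  8  9 10 11 12 13 14
g(k):  0  0  1  1  2  0  0  1  1  2  0  0  1  1  2
So g(14) = 2.

2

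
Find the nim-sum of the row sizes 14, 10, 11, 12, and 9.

Bitwise XOR of the heap sizes:
  1110  (14)
  1010  (10)
  1011  (11)
  1100  (12)
  1001  (9)
  ----
  1010  (10)

10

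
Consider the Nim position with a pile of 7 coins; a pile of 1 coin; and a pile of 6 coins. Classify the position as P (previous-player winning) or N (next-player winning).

P-position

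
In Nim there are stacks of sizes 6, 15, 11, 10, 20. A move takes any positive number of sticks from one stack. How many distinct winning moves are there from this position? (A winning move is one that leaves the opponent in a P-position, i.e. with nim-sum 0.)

Bitwise XOR of the heap sizes:
  00110  (6)
  01111  (15)
  01011  (11)
  01010  (10)
  10100  (20)
  -----
  11100  (28)
The overall nim-sum is X = 28. A stack of size p has a winning move iff p XOR X < p (reduce it to p XOR X).
  6: 6 XOR 28 = 26 ≥ 6 — no move.
  15: 15 XOR 28 = 19 ≥ 15 — no move.
  11: 11 XOR 28 = 23 ≥ 11 — no move.
  10: 10 XOR 28 = 22 ≥ 10 — no move.
  20: 20 XOR 28 = 8 < 20 — winning move (to 8).
That gives 1 winning move.

1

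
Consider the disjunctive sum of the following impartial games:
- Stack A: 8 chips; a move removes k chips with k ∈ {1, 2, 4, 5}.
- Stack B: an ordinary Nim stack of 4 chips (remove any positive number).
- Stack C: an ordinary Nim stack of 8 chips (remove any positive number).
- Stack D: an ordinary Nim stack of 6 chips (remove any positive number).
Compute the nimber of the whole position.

For stack A, compute g(0), g(1), … with moves {1, 2, 4, 5}:
k:     0  1  2  3  4  5  6  7  8
g(k):  0  1  2  0  1  2  0  1  2
So g(8) = 2.
Stack B is a plain Nim stack of size 4, so its Grundy value is 4.
Stack C is a plain Nim stack of size 8, so its Grundy value is 8.
Stack D is a plain Nim stack of size 6, so its Grundy value is 6.
By the Sprague-Grundy theorem, the Grundy value of a sum of independent games is the XOR of the component values.
Combined value = 2 ⊕ 4 ⊕ 8 ⊕ 6 = 8.

8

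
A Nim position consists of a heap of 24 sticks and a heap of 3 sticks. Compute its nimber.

Write each in binary and XOR column by column:
  11000  (24)
  00011  (3)
  -----
  11011  (27)

27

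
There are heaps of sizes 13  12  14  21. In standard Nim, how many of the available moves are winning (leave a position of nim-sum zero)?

1

Nim-sum: 13 ^ 12 ^ 14 ^ 21 = 26.
The overall nim-sum is X = 26. A heap of size p has a winning move iff p XOR X < p (reduce it to p XOR X).
  13: 13 XOR 26 = 23 ≥ 13 — no move.
  12: 12 XOR 26 = 22 ≥ 12 — no move.
  14: 14 XOR 26 = 20 ≥ 14 — no move.
  21: 21 XOR 26 = 15 < 21 — winning move (to 15).
That gives 1 winning move.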